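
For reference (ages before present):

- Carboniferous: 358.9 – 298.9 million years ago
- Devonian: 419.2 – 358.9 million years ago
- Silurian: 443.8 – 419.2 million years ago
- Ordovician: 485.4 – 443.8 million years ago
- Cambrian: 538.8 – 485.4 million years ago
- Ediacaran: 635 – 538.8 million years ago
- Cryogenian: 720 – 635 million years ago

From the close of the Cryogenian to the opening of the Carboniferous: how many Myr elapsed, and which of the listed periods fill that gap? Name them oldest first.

End of Cryogenian = 635 Ma; start of Carboniferous = 358.9 Ma.
Gap = 635 − 358.9 = 276.1 Myr.
Periods wholly inside 635–358.9 Ma: Ediacaran (635–538.8), Cambrian (538.8–485.4), Ordovician (485.4–443.8), Silurian (443.8–419.2), Devonian (419.2–358.9).

276.1 million years; Ediacaran, Cambrian, Ordovician, Silurian, Devonian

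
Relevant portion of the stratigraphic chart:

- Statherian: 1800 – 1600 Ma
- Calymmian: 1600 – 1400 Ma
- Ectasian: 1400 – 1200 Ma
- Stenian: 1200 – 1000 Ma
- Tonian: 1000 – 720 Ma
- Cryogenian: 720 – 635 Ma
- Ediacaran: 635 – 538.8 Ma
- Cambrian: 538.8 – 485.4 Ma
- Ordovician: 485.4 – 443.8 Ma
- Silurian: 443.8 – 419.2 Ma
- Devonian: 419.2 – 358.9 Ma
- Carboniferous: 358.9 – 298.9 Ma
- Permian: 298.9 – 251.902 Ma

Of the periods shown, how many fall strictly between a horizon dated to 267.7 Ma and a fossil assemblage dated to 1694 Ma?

1694 Ma sits inside the Statherian (1800–1600) and 267.7 Ma inside the Permian (298.9–251.902); neither of those is wholly between the two dates.
The listed periods lying completely between them are Calymmian, Ectasian, Stenian, Tonian, Cryogenian, Ediacaran, Cambrian, Ordovician, Silurian, Devonian, Carboniferous — 11 in all.

11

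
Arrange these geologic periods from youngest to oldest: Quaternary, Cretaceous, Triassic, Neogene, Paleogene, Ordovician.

Quaternary, then Neogene, then Paleogene, then Cretaceous, then Triassic, then Ordovician

Era membership (oldest first within each) — Paleozoic: Ordovician; Mesozoic: Triassic, Cretaceous; Cenozoic: Paleogene, Neogene, Quaternary. Paleozoic precedes Mesozoic, which precedes Cenozoic. Concatenating the groups in that era order and then reversing gives youngest to oldest.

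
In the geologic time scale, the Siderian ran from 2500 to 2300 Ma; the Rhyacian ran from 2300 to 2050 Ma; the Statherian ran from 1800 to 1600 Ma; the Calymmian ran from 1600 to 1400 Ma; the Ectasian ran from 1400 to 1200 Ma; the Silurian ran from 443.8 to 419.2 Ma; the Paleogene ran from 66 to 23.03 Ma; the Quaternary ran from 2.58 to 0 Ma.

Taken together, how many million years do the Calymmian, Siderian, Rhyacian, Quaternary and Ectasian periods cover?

Duration is start − end for each: (1600 − 1400) + (2500 − 2300) + (2300 − 2050) + (2.58 − 0) + (1400 − 1200).
That is 200 + 200 + 250 + 2.58 + 200, which totals 852.58 million years.

852.58 million years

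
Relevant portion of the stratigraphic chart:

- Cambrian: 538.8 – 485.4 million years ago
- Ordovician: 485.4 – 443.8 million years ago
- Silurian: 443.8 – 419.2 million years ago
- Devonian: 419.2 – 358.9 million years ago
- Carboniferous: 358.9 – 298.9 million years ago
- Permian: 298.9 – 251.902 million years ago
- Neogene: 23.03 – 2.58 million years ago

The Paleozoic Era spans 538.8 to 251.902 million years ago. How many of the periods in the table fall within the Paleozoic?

6

Periods inside 538.8–251.902 Ma: Cambrian, Ordovician, Silurian, Devonian, Carboniferous, Permian — 6 in total.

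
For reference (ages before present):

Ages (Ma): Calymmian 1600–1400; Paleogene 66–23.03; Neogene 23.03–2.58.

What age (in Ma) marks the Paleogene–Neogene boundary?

The Paleogene ends and the Neogene begins at 23.03 Ma.

23.03 Ma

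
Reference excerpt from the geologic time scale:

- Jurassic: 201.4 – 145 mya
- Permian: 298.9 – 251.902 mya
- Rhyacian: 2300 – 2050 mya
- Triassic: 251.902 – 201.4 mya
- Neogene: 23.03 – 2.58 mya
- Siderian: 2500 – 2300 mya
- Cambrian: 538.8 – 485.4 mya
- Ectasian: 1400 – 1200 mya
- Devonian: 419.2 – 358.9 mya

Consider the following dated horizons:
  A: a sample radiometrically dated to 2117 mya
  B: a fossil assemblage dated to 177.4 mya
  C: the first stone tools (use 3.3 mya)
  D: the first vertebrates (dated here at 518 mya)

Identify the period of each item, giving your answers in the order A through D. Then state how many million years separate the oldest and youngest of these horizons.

A — Rhyacian; B — Jurassic; C — Neogene; D — Cambrian; span 2113.7 million years

Match each age against the start–end ranges in the excerpt: A = 2117 Ma → Rhyacian (2300–2050); B = 177.4 Ma → Jurassic (201.4–145); C = 3.3 Ma → Neogene (23.03–2.58); D = 518 Ma → Cambrian (538.8–485.4).
The largest age is 2117 Ma and the smallest is 3.3 Ma; their difference is 2113.7 Myr.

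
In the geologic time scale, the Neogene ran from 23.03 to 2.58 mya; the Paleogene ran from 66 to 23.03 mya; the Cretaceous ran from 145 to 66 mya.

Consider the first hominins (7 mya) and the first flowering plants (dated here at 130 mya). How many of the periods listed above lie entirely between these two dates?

The older date is 130 Ma and the younger is 7 Ma.
Periods with start < 130 and end > 7 Ma: Paleogene (66–23.03).
That is 1 complete period.

1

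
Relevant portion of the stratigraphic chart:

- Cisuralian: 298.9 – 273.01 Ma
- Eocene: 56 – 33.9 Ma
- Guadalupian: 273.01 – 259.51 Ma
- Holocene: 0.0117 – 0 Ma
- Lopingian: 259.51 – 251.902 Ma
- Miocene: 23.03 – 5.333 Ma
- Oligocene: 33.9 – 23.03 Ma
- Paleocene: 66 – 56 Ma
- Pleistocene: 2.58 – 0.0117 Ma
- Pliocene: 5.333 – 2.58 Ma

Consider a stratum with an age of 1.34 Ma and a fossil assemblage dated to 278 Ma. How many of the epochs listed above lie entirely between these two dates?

278 Ma sits inside the Cisuralian (298.9–273.01) and 1.34 Ma inside the Pleistocene (2.58–0.0117); neither of those is wholly between the two dates.
The listed epochs lying completely between them are Guadalupian, Lopingian, Paleocene, Eocene, Oligocene, Miocene, Pliocene — 7 in all.

7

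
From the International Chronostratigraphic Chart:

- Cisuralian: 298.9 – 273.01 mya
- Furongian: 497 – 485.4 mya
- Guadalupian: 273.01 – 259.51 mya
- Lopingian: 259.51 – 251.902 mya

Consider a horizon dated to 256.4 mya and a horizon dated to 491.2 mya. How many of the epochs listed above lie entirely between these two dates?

2

491.2 Ma sits inside the Furongian (497–485.4) and 256.4 Ma inside the Lopingian (259.51–251.902); neither of those is wholly between the two dates.
The listed epochs lying completely between them are Cisuralian, Guadalupian — 2 in all.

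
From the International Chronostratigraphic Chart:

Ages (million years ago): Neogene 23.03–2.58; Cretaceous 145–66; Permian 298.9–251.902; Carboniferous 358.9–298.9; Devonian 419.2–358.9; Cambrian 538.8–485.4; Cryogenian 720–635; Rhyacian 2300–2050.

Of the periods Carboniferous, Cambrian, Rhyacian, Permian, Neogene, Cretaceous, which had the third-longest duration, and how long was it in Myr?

Durations: Carboniferous 60; Cambrian 53.4; Rhyacian 250; Permian 46.998; Neogene 20.45; Cretaceous 79 Myr.
Sorted longest-first: Rhyacian (250), Cretaceous (79), Carboniferous (60), Cambrian (53.4), Permian (46.998), Neogene (20.45).
The third longest is Carboniferous at 60 Myr.

Carboniferous, 60 million years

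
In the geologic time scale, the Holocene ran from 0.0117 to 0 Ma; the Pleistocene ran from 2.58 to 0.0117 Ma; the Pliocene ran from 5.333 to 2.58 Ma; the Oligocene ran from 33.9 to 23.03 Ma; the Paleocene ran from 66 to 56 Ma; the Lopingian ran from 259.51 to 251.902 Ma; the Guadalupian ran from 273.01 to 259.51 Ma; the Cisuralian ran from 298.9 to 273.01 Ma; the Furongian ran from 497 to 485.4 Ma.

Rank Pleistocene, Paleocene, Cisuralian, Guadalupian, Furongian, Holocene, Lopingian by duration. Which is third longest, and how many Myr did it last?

Furongian, 11.6 million years

Durations: Pleistocene 2.5683; Paleocene 10; Cisuralian 25.89; Guadalupian 13.5; Furongian 11.6; Holocene 0.0117; Lopingian 7.608 Myr.
Sorted longest-first: Cisuralian (25.89), Guadalupian (13.5), Furongian (11.6), Paleocene (10), Lopingian (7.608), Pleistocene (2.5683), Holocene (0.0117).
The third longest is Furongian at 11.6 Myr.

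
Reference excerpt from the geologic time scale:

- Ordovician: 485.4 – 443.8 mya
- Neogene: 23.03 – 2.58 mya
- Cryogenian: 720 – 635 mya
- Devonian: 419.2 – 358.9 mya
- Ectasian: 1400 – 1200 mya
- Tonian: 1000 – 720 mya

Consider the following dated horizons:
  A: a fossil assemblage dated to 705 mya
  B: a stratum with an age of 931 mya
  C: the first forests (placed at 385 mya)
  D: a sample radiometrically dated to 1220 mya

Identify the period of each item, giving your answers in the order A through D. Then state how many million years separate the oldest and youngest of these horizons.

A: 705 Ma lies in 720–635 Ma, so Cryogenian.
B: 931 Ma lies in 1000–720 Ma, so Tonian.
C: 385 Ma lies in 419.2–358.9 Ma, so Devonian.
D: 1220 Ma lies in 1400–1200 Ma, so Ectasian.
Oldest = 1220 Ma, youngest = 385 Ma → span 835 Myr.

A — Cryogenian; B — Tonian; C — Devonian; D — Ectasian; span 835 million years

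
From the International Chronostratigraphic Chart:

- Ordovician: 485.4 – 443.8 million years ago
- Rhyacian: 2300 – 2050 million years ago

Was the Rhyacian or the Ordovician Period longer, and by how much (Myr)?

Rhyacian, by 208.4 million years

Rhyacian: 2300 − 2050 = 250 Myr.
Ordovician: 485.4 − 443.8 = 41.6 Myr.
Difference: 250 − 41.6 = 208.4 Myr, so the Rhyacian was longer.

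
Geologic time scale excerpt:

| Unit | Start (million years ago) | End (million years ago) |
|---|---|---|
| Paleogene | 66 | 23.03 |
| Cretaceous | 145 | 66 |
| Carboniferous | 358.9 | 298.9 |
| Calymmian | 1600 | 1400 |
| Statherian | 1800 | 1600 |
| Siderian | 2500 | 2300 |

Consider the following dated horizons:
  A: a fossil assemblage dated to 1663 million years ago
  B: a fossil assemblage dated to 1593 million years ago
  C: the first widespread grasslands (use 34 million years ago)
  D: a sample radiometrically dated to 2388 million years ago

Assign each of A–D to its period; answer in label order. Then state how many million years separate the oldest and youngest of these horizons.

A: 1663 Ma lies in 1800–1600 Ma, so Statherian.
B: 1593 Ma lies in 1600–1400 Ma, so Calymmian.
C: 34 Ma lies in 66–23.03 Ma, so Paleogene.
D: 2388 Ma lies in 2500–2300 Ma, so Siderian.
Oldest = 2388 Ma, youngest = 34 Ma → span 2354 Myr.

A — Statherian; B — Calymmian; C — Paleogene; D — Siderian; span 2354 million years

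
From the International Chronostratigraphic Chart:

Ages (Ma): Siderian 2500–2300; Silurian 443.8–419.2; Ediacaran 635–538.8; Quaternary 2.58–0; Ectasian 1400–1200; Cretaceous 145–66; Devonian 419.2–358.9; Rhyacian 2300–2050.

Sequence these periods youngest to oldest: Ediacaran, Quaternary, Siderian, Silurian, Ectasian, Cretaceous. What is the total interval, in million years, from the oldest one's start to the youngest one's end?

Quaternary, Cretaceous, Silurian, Ediacaran, Ectasian, Siderian; total span 2500 Myr

From the excerpt: Ediacaran 635–538.8; Quaternary 2.58–0; Siderian 2500–2300; Silurian 443.8–419.2; Ectasian 1400–1200; Cretaceous 145–66 (Ma).
Larger Ma is earlier, so the oldest is Siderian and the youngest is Quaternary; youngest to oldest: Quaternary, Cretaceous, Silurian, Ediacaran, Ectasian, Siderian.
Oldest start 2500 minus youngest end 0 gives 2500 Myr overall.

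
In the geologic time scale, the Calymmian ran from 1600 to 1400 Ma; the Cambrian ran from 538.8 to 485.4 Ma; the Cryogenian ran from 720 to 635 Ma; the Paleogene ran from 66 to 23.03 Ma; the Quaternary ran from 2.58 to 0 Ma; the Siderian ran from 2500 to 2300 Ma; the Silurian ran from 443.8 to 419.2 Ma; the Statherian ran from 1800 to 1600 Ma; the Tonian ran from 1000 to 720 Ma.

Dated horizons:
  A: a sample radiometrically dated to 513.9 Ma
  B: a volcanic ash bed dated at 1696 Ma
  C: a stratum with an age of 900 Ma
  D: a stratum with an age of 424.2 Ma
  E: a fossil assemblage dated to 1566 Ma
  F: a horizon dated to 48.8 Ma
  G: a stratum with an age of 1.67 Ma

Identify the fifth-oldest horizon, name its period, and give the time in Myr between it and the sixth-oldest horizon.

D, in the Silurian; 375.4 million years to F

Sorted oldest-first by Ma: B (1696), E (1566), C (900), A (513.9), D (424.2), F (48.8), G (1.67).
The fifth oldest is D at 424.2 Ma, which lies in 443.8–419.2 Ma: the Silurian.
The sixth oldest is F at 48.8 Ma; separation = |424.2 − 48.8| = 375.4 Myr.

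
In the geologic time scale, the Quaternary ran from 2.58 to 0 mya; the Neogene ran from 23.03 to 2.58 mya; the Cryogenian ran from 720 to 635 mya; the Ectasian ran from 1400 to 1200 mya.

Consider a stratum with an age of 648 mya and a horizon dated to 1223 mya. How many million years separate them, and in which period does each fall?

Elapsed time: 1223 − 648 = 575 Myr.
648 Ma lies within 720–635 Ma: Cryogenian.
1223 Ma lies within 1400–1200 Ma: Ectasian.

575 million years apart; the first in the Cryogenian, the second in the Ectasian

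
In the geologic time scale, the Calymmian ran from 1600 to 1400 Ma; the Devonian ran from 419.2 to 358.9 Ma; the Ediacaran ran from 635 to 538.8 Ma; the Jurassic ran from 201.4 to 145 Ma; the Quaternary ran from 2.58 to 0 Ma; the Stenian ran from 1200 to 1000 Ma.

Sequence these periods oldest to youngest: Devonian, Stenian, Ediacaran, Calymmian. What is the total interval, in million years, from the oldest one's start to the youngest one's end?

Calymmian → Stenian → Ediacaran → Devonian; total span 1241.1 Myr

From the excerpt: Devonian 419.2–358.9; Stenian 1200–1000; Ediacaran 635–538.8; Calymmian 1600–1400 (Ma).
Larger Ma is earlier, so the oldest is Calymmian and the youngest is Devonian; oldest to youngest: Calymmian, Stenian, Ediacaran, Devonian.
Oldest start 1600 minus youngest end 358.9 gives 1241.1 Myr overall.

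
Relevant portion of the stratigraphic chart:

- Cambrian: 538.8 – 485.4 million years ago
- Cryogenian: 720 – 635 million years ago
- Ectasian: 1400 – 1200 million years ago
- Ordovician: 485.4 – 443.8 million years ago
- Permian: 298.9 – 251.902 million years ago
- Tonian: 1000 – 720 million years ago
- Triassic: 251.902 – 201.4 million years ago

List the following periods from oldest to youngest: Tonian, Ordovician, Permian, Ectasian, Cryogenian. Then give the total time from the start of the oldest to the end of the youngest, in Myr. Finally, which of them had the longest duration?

From the excerpt: Tonian 1000–720; Ordovician 485.4–443.8; Permian 298.9–251.902; Ectasian 1400–1200; Cryogenian 720–635 (Ma).
Larger Ma is earlier, so the oldest is Ectasian and the youngest is Permian; oldest to youngest: Ectasian, Tonian, Cryogenian, Ordovician, Permian.
Oldest start 1400 minus youngest end 251.902 gives 1148.098 Myr overall.
Individual lengths (start − end): Ectasian 200; Tonian 280; Ordovician 41.6; Permian 46.998; Cryogenian 85. The largest is Tonian at 280 Myr.

Ectasian, Tonian, Cryogenian, Ordovician, Permian; total span 1148.098 Myr; longest is Tonian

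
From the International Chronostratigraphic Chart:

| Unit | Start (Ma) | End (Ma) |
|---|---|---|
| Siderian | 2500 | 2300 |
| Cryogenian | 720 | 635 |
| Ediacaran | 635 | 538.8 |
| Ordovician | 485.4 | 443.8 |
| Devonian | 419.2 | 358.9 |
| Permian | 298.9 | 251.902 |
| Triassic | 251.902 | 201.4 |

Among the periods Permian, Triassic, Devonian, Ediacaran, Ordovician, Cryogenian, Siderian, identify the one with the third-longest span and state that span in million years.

Cryogenian, 85 million years

Durations: Permian 46.998; Triassic 50.502; Devonian 60.3; Ediacaran 96.2; Ordovician 41.6; Cryogenian 85; Siderian 200 Myr.
Sorted longest-first: Siderian (200), Ediacaran (96.2), Cryogenian (85), Devonian (60.3), Triassic (50.502), Permian (46.998), Ordovician (41.6).
The third longest is Cryogenian at 85 Myr.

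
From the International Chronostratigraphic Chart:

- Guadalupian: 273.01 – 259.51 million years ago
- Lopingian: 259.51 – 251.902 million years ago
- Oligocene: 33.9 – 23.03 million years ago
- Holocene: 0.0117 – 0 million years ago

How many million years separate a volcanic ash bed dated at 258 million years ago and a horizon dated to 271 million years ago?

13 million years

271 − 258 = 13 million years.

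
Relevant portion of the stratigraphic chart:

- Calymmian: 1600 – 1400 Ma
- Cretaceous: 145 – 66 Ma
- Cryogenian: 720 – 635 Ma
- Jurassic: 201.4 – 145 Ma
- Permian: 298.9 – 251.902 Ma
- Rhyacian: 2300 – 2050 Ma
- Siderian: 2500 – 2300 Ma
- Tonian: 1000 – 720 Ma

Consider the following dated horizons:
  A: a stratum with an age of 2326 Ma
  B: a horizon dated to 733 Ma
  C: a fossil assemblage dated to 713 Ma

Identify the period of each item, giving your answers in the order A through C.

A — Siderian; B — Tonian; C — Cryogenian

Match each age against the start–end ranges in the excerpt: A = 2326 Ma → Siderian (2500–2300); B = 733 Ma → Tonian (1000–720); C = 713 Ma → Cryogenian (720–635).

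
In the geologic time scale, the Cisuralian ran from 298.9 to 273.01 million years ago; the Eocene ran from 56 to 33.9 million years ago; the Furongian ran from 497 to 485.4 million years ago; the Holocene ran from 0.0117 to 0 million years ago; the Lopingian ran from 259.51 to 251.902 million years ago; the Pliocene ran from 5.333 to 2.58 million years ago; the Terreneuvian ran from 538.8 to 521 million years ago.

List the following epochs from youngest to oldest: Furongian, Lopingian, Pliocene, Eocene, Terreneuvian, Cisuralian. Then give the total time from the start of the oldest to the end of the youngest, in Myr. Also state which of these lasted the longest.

Pliocene, Eocene, Lopingian, Cisuralian, Furongian, Terreneuvian; total span 536.22 Myr; longest is Cisuralian

Start ages (Ma): Terreneuvian 538.8, Furongian 497, Cisuralian 298.9, Lopingian 259.51, Eocene 56, Pliocene 5.333.
Ordered youngest to oldest: Pliocene, Eocene, Lopingian, Cisuralian, Furongian, Terreneuvian.
Span = 538.8 − 2.58 = 536.22 Myr.
Durations: Lopingian 7.608, Pliocene 2.753, Eocene 22.1, Cisuralian 25.89, Furongian 11.6, Terreneuvian 17.8 → longest is Cisuralian (25.89 Myr).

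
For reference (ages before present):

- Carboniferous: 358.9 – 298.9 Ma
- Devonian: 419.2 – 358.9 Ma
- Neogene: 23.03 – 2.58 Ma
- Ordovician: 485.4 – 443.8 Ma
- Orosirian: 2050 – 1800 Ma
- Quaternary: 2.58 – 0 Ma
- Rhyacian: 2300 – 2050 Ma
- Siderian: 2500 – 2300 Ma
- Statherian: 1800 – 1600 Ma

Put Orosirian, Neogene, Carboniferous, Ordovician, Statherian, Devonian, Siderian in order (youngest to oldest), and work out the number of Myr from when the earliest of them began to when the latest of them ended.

Neogene, Carboniferous, Devonian, Ordovician, Statherian, Orosirian, Siderian; total span 2497.42 Myr

Start ages (Ma): Siderian 2500, Orosirian 2050, Statherian 1800, Ordovician 485.4, Devonian 419.2, Carboniferous 358.9, Neogene 23.03.
Ordered youngest to oldest: Neogene, Carboniferous, Devonian, Ordovician, Statherian, Orosirian, Siderian.
Span = 2500 − 2.58 = 2497.42 Myr.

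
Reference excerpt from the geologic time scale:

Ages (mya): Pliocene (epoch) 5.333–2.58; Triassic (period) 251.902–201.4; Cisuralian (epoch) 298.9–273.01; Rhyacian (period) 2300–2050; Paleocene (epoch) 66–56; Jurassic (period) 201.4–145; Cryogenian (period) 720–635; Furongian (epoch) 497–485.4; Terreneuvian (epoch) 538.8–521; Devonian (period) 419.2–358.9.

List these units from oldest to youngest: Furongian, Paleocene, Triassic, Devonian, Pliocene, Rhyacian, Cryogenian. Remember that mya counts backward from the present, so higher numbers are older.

Sorting by start age (descending Ma, since larger Ma = older): Rhyacian start 2300, Cryogenian start 720, Furongian start 497, Devonian start 419.2, Triassic start 251.902, Paleocene start 66, Pliocene start 5.333.

Rhyacian, Cryogenian, Furongian, Devonian, Triassic, Paleocene, Pliocene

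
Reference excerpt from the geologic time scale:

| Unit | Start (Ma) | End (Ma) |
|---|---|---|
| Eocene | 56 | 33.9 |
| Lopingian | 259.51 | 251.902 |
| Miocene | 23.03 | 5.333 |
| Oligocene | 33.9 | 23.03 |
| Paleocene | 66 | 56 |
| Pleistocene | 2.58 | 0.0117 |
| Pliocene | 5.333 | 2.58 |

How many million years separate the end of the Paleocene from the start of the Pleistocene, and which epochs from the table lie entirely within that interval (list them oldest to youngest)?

53.42 million years; Eocene, Oligocene, Miocene, Pliocene

End of Paleocene = 56 Ma; start of Pleistocene = 2.58 Ma.
Gap = 56 − 2.58 = 53.42 Myr.
Epochs wholly inside 56–2.58 Ma: Eocene (56–33.9), Oligocene (33.9–23.03), Miocene (23.03–5.333), Pliocene (5.333–2.58).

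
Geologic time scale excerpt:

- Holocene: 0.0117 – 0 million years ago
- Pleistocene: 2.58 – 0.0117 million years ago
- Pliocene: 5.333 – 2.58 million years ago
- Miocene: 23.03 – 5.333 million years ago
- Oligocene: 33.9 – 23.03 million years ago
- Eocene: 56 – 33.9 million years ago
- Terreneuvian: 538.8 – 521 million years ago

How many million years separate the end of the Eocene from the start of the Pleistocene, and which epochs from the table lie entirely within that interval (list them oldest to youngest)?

31.32 million years; Oligocene, Miocene, Pliocene

End of Eocene = 33.9 Ma; start of Pleistocene = 2.58 Ma.
Gap = 33.9 − 2.58 = 31.32 Myr.
Epochs wholly inside 33.9–2.58 Ma: Oligocene (33.9–23.03), Miocene (23.03–5.333), Pliocene (5.333–2.58).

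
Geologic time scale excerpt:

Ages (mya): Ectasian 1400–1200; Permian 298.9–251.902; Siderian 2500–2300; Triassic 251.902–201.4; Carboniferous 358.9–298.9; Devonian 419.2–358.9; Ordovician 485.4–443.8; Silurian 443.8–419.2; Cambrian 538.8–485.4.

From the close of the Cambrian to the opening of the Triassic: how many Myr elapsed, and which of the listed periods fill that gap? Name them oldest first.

233.498 million years; Ordovician, Silurian, Devonian, Carboniferous, Permian

The Cambrian closes at 485.4 Ma and the Triassic opens at 251.902 Ma, so the interval is 485.4 − 251.902 = 233.498 Myr.
A period fits inside if it starts at or after 485.4 Ma and ends at or before 251.902 Ma; oldest first that gives Ordovician, Silurian, Devonian, Carboniferous, Permian.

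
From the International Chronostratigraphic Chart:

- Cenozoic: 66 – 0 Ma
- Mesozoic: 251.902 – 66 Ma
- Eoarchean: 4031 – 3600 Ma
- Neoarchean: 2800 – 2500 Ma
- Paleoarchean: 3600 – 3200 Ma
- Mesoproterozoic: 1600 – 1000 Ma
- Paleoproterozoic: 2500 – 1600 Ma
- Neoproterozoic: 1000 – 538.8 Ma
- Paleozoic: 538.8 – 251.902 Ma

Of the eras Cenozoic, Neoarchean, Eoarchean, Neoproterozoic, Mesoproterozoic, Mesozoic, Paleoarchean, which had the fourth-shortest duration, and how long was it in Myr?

Paleoarchean, 400 million years

Start − end for each: Cenozoic 66 − 0 = 66; Neoarchean 2800 − 2500 = 300; Eoarchean 4031 − 3600 = 431; Neoproterozoic 1000 − 538.8 = 461.2; Mesoproterozoic 1600 − 1000 = 600; Mesozoic 251.902 − 66 = 185.902; Paleoarchean 3600 − 3200 = 400.
Ranking these from shortest: Cenozoic < Mesozoic < Neoarchean < Paleoarchean < Eoarchean < Neoproterozoic < Mesoproterozoic.
Position 4 in that ranking is Paleoarchean, which lasted 400 Myr.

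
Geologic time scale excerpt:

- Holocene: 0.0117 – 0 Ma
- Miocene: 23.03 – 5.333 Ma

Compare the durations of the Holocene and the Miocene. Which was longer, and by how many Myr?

Miocene, by 17.6853 million years

Holocene: 0.0117 − 0 = 0.0117 Myr.
Miocene: 23.03 − 5.333 = 17.697 Myr.
Difference: 17.697 − 0.0117 = 17.6853 Myr, so the Miocene was longer.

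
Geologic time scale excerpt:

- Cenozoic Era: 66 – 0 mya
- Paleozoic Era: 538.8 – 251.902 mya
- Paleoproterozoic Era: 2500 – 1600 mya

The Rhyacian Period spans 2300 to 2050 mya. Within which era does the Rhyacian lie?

The Rhyacian (2300–2050 Ma) lies entirely within 2500–1600 Ma, the Paleoproterozoic Era.

Paleoproterozoic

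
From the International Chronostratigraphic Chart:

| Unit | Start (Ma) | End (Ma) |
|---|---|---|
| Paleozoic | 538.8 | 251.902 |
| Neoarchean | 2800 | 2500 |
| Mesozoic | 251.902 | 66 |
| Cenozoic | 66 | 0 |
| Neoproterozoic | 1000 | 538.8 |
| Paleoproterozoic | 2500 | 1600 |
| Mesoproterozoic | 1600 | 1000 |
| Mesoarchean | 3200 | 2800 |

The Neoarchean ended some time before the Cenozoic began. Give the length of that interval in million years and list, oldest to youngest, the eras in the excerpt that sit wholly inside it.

End of Neoarchean = 2500 Ma; start of Cenozoic = 66 Ma.
Gap = 2500 − 66 = 2434 Myr.
Eras wholly inside 2500–66 Ma: Paleoproterozoic (2500–1600), Mesoproterozoic (1600–1000), Neoproterozoic (1000–538.8), Paleozoic (538.8–251.902), Mesozoic (251.902–66).

2434 million years; Paleoproterozoic, Mesoproterozoic, Neoproterozoic, Paleozoic, Mesozoic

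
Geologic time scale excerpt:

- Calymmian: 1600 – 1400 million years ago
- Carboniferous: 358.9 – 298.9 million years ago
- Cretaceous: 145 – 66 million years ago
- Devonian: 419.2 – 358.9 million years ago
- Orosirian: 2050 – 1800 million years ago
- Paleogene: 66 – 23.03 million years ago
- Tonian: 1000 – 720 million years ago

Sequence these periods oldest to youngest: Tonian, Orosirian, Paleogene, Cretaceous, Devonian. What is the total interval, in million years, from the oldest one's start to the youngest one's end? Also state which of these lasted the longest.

From the excerpt: Tonian 1000–720; Orosirian 2050–1800; Paleogene 66–23.03; Cretaceous 145–66; Devonian 419.2–358.9 (Ma).
Larger Ma is earlier, so the oldest is Orosirian and the youngest is Paleogene; oldest to youngest: Orosirian, Tonian, Devonian, Cretaceous, Paleogene.
Oldest start 2050 minus youngest end 23.03 gives 2026.97 Myr overall.
Individual lengths (start − end): Devonian 60.3; Tonian 280; Cretaceous 79; Paleogene 42.97; Orosirian 250. The largest is Tonian at 280 Myr.

Orosirian → Tonian → Devonian → Cretaceous → Paleogene; total span 2026.97 Myr; longest is Tonian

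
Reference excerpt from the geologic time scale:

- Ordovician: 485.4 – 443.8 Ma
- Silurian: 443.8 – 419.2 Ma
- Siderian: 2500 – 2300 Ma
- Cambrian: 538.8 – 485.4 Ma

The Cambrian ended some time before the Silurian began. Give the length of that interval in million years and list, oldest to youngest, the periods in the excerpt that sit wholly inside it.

41.6 million years; Ordovician

The Cambrian closes at 485.4 Ma and the Silurian opens at 443.8 Ma, so the interval is 485.4 − 443.8 = 41.6 Myr.
A period fits inside if it starts at or after 485.4 Ma and ends at or before 443.8 Ma; oldest first that gives Ordovician.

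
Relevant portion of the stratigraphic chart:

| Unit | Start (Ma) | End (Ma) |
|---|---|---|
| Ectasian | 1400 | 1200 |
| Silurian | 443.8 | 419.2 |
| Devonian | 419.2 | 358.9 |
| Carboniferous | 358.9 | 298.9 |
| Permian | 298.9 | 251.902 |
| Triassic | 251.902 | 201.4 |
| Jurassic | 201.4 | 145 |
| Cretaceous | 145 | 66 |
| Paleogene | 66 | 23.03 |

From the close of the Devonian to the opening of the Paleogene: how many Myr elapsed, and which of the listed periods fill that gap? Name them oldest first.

292.9 million years; Carboniferous, Permian, Triassic, Jurassic, Cretaceous

End of Devonian = 358.9 Ma; start of Paleogene = 66 Ma.
Gap = 358.9 − 66 = 292.9 Myr.
Periods wholly inside 358.9–66 Ma: Carboniferous (358.9–298.9), Permian (298.9–251.902), Triassic (251.902–201.4), Jurassic (201.4–145), Cretaceous (145–66).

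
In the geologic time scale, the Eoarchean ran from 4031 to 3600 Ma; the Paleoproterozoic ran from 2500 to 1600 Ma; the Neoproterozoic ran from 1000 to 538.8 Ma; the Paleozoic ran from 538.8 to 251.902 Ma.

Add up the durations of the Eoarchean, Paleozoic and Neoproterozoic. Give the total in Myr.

Each duration: Eoarchean = 431; Paleozoic = 286.898; Neoproterozoic = 461.2.
Sum: 431 + 286.898 + 461.2 = 1179.098 Myr.

1179.098 million years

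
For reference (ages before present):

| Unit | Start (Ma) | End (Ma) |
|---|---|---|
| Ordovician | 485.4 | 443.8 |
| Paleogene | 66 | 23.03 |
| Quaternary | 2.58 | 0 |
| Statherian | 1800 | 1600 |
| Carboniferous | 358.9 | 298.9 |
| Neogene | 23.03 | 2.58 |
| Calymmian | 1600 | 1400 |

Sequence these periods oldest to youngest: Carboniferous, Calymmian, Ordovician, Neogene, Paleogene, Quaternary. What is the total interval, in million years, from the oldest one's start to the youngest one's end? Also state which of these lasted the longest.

Calymmian → Ordovician → Carboniferous → Paleogene → Neogene → Quaternary; total span 1600 Myr; longest is Calymmian

Start ages (Ma): Calymmian 1600, Ordovician 485.4, Carboniferous 358.9, Paleogene 66, Neogene 23.03, Quaternary 2.58.
Ordered oldest to youngest: Calymmian, Ordovician, Carboniferous, Paleogene, Neogene, Quaternary.
Span = 1600 − 0 = 1600 Myr.
Durations: Quaternary 2.58, Calymmian 200, Ordovician 41.6, Paleogene 42.97, Neogene 20.45, Carboniferous 60 → longest is Calymmian (200 Myr).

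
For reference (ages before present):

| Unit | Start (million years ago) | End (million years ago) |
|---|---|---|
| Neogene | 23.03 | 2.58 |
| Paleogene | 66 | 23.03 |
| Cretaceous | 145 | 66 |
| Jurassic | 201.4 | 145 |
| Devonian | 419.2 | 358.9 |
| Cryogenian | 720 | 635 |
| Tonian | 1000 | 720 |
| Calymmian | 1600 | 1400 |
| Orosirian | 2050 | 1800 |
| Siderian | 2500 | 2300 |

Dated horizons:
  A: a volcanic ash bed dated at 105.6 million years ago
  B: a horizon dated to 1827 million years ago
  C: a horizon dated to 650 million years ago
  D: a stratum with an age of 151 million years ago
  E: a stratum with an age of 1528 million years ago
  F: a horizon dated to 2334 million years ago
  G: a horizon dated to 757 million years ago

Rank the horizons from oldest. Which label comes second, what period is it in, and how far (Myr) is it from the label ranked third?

B, in the Orosirian; 299 million years to E

Larger Ma means older, so oldest first: F 2334 > B 1827 > E 1528 > G 757 > C 650 > D 151 > A 105.6.
Counting 2 along gives B (1827 Ma); the excerpt puts that inside the Orosirian, 2050–1800 Ma.
Next in line is E (1528 Ma), and 1827 − 1528 = 299 Myr.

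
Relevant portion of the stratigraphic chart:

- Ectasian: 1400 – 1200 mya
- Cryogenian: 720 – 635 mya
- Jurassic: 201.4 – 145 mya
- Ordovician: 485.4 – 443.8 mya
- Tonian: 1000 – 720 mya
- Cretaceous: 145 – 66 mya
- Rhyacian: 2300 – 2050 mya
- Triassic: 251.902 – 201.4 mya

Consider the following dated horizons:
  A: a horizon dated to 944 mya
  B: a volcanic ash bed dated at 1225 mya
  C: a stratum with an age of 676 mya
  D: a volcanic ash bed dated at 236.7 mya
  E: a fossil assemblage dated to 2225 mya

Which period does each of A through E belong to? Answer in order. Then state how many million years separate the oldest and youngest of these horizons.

Match each age against the start–end ranges in the excerpt: A = 944 Ma → Tonian (1000–720); B = 1225 Ma → Ectasian (1400–1200); C = 676 Ma → Cryogenian (720–635); D = 236.7 Ma → Triassic (251.902–201.4); E = 2225 Ma → Rhyacian (2300–2050).
The largest age is 2225 Ma and the smallest is 236.7 Ma; their difference is 1988.3 Myr.

A — Tonian; B — Ectasian; C — Cryogenian; D — Triassic; E — Rhyacian; span 1988.3 million years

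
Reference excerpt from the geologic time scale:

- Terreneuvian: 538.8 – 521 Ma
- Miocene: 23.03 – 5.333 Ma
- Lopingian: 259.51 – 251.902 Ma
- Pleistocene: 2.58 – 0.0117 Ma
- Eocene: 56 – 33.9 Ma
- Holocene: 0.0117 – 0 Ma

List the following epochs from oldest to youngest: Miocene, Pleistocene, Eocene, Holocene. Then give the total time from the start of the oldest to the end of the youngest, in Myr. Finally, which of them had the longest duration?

Start ages (Ma): Eocene 56, Miocene 23.03, Pleistocene 2.58, Holocene 0.0117.
Ordered oldest to youngest: Eocene, Miocene, Pleistocene, Holocene.
Span = 56 − 0 = 56 Myr.
Durations: Miocene 17.697, Eocene 22.1, Holocene 0.0117, Pleistocene 2.5683 → longest is Eocene (22.1 Myr).

Eocene, Miocene, Pleistocene, Holocene; total span 56 Myr; longest is Eocene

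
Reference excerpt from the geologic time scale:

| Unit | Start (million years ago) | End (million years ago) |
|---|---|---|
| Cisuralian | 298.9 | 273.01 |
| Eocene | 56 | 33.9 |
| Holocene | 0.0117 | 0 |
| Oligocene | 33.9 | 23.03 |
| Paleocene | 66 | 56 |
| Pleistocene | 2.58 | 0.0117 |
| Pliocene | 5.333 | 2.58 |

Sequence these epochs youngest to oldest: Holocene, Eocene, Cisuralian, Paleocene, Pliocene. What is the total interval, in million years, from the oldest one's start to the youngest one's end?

Start ages (Ma): Cisuralian 298.9, Paleocene 66, Eocene 56, Pliocene 5.333, Holocene 0.0117.
Ordered youngest to oldest: Holocene, Pliocene, Eocene, Paleocene, Cisuralian.
Span = 298.9 − 0 = 298.9 Myr.

Holocene, Pliocene, Eocene, Paleocene, Cisuralian; total span 298.9 Myr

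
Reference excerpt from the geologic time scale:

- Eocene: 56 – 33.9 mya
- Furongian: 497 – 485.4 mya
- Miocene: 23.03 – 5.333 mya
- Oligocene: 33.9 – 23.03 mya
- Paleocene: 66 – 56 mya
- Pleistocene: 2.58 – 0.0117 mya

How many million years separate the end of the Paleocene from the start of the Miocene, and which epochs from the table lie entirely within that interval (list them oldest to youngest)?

End of Paleocene = 56 Ma; start of Miocene = 23.03 Ma.
Gap = 56 − 23.03 = 32.97 Myr.
Epochs wholly inside 56–23.03 Ma: Eocene (56–33.9), Oligocene (33.9–23.03).

32.97 million years; Eocene, Oligocene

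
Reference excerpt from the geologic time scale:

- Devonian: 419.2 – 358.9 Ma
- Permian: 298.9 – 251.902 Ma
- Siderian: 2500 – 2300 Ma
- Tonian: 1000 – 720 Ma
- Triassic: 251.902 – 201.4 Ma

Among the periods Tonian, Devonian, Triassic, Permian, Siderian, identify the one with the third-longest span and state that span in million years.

Devonian, 60.3 million years

Durations: Tonian 280; Devonian 60.3; Triassic 50.502; Permian 46.998; Siderian 200 Myr.
Sorted longest-first: Tonian (280), Siderian (200), Devonian (60.3), Triassic (50.502), Permian (46.998).
The third longest is Devonian at 60.3 Myr.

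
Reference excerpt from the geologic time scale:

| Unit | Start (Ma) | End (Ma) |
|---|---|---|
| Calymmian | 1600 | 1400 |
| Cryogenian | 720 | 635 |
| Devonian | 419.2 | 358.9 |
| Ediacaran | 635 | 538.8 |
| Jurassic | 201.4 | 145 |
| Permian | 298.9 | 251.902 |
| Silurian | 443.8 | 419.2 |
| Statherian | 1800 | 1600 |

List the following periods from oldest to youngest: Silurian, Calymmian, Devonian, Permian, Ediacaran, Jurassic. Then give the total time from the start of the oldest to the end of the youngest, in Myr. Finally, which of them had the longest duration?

Calymmian, Ediacaran, Silurian, Devonian, Permian, Jurassic; total span 1455 Myr; longest is Calymmian

Start ages (Ma): Calymmian 1600, Ediacaran 635, Silurian 443.8, Devonian 419.2, Permian 298.9, Jurassic 201.4.
Ordered oldest to youngest: Calymmian, Ediacaran, Silurian, Devonian, Permian, Jurassic.
Span = 1600 − 145 = 1455 Myr.
Durations: Calymmian 200, Ediacaran 96.2, Devonian 60.3, Silurian 24.6, Permian 46.998, Jurassic 56.4 → longest is Calymmian (200 Myr).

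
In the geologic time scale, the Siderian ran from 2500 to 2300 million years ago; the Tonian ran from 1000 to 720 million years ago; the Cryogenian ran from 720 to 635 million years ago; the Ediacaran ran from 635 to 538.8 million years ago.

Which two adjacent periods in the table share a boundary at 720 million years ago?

Tonian and Cryogenian

The Tonian ends at 720 million years ago and the Cryogenian begins at 720 million years ago, so they share that boundary.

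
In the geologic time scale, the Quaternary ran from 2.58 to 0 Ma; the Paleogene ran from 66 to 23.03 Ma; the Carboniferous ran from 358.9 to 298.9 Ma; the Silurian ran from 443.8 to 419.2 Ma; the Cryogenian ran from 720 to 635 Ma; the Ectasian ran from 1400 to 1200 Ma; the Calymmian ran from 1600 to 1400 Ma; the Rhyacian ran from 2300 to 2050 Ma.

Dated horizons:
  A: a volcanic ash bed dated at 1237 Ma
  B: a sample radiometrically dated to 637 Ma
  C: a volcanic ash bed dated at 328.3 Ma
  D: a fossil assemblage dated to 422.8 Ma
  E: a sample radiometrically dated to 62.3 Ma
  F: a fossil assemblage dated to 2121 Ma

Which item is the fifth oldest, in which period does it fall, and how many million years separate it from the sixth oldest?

Larger Ma means older, so oldest first: F 2121 > A 1237 > B 637 > D 422.8 > C 328.3 > E 62.3.
Counting 5 along gives C (328.3 Ma); the excerpt puts that inside the Carboniferous, 358.9–298.9 Ma.
Next in line is E (62.3 Ma), and 328.3 − 62.3 = 266 Myr.

C, in the Carboniferous; 266 million years to E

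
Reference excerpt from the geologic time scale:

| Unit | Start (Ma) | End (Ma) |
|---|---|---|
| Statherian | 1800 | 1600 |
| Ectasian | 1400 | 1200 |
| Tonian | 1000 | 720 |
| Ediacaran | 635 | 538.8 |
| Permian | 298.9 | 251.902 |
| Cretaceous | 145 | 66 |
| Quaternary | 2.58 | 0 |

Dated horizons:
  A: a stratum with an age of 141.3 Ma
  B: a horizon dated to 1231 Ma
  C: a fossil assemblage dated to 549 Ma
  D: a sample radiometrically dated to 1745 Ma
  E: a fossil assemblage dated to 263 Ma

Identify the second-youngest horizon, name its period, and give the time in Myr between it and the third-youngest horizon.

Smaller Ma means younger, so youngest first: A 141.3 < E 263 < C 549 < B 1231 < D 1745.
Counting 2 along gives E (263 Ma); the excerpt puts that inside the Permian, 298.9–251.902 Ma.
Next in line is C (549 Ma), and 549 − 263 = 286 Myr.

E, in the Permian; 286 million years to C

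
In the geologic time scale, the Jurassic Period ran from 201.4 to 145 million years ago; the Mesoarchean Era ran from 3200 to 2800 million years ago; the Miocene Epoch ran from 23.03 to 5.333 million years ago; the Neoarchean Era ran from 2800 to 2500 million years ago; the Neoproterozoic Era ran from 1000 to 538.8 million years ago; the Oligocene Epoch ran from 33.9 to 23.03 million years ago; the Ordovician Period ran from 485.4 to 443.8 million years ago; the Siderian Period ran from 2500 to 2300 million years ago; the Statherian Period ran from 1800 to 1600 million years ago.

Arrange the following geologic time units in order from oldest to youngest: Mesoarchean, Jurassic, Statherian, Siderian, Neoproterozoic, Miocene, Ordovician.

Mesoarchean → Siderian → Statherian → Neoproterozoic → Ordovician → Jurassic → Miocene

The oldest of these is Mesoarchean (starts 3200 Ma) and the youngest is Miocene (ends 5.333 Ma).
In between, by decreasing start age: Siderian (2500), Statherian (1800), Neoproterozoic (1000), Ordovician (485.4), Jurassic (201.4).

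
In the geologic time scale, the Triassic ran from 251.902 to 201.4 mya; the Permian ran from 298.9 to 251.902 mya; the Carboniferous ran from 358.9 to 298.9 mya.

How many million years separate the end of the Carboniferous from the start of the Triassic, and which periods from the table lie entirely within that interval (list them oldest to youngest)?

46.998 million years; Permian

End of Carboniferous = 298.9 Ma; start of Triassic = 251.902 Ma.
Gap = 298.9 − 251.902 = 46.998 Myr.
Periods wholly inside 298.9–251.902 Ma: Permian (298.9–251.902).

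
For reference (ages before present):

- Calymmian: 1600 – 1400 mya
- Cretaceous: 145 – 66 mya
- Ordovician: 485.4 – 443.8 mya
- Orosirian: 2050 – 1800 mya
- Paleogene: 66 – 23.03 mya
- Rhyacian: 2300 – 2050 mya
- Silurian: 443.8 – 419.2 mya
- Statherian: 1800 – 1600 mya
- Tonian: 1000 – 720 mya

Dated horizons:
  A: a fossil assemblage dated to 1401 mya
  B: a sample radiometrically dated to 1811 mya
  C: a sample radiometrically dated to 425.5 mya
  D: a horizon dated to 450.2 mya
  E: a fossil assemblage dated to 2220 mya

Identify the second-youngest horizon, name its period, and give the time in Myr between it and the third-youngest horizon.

Smaller Ma means younger, so youngest first: C 425.5 < D 450.2 < A 1401 < B 1811 < E 2220.
Counting 2 along gives D (450.2 Ma); the excerpt puts that inside the Ordovician, 485.4–443.8 Ma.
Next in line is A (1401 Ma), and 1401 − 450.2 = 950.8 Myr.

D, in the Ordovician; 950.8 million years to A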